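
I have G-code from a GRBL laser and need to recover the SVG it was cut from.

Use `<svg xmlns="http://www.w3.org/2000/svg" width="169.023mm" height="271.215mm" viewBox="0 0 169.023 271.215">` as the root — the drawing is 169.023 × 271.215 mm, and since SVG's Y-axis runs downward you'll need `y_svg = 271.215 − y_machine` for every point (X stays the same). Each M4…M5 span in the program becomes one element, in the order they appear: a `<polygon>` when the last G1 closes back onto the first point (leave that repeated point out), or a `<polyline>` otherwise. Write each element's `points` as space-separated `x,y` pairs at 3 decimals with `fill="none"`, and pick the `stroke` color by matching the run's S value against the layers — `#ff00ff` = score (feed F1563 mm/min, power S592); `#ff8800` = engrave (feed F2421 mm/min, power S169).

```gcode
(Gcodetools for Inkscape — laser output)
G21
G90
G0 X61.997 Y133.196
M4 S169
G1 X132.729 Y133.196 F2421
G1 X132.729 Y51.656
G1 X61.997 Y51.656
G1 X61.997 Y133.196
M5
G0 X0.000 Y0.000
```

<svg xmlns="http://www.w3.org/2000/svg" width="169.023mm" height="271.215mm" viewBox="0 0 169.023 271.215">
  <polygon points="61.997,138.019 132.729,138.019 132.729,219.559 61.997,219.559" fill="none" stroke="#ff8800"/>
</svg>

y_svg = 271.215 − y_m. Every run uses S169, so all elements get stroke `#ff8800` (engrave).

[1] closed run; points: 61.997,138.019 132.729,138.019 132.729,219.559 61.997,219.559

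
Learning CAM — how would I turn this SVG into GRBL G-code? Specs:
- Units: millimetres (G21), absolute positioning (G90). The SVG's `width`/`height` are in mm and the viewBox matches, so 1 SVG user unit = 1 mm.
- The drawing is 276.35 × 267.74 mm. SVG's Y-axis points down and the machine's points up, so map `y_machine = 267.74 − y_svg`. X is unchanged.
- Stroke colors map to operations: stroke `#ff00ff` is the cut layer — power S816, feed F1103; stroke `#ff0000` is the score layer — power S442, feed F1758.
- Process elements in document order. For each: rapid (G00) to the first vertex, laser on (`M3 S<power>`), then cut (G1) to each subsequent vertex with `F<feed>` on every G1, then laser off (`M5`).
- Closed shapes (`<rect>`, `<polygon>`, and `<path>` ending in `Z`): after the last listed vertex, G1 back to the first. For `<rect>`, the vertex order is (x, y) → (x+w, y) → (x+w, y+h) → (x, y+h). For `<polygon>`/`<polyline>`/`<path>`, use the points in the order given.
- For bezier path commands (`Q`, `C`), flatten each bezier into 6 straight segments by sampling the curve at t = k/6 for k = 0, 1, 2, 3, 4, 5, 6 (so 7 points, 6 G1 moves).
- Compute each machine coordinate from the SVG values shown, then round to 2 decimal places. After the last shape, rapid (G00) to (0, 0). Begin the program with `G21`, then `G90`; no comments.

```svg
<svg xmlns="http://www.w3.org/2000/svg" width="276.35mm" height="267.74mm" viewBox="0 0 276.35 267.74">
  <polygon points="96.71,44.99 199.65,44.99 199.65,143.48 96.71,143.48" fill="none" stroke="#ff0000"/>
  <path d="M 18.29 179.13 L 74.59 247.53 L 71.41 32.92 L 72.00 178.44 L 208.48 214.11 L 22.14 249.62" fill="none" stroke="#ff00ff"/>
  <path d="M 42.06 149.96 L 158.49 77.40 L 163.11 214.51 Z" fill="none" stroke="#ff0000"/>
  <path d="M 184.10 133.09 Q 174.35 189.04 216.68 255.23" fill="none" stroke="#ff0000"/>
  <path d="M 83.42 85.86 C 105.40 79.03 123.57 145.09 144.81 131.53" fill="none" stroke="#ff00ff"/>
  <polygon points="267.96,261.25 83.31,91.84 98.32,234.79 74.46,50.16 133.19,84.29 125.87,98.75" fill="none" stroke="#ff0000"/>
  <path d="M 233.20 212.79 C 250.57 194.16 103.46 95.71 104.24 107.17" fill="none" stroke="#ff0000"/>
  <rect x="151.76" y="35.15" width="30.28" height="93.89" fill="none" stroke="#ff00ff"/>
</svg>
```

G21
G90
G00 X96.71 Y222.75
M3 S442
G1 X199.65 Y222.75 F1758
G1 X199.65 Y124.26 F1758
G1 X96.71 Y124.26 F1758
G1 X96.71 Y222.75 F1758
M5
G00 X18.29 Y88.61
M3 S816
G1 X74.59 Y20.21 F1103
G1 X71.41 Y234.82 F1103
G1 X72.00 Y89.30 F1103
G1 X208.48 Y53.63 F1103
G1 X22.14 Y18.12 F1103
M5
G00 X42.06 Y117.78
M3 S442
G1 X158.49 Y190.34 F1758
G1 X163.11 Y53.23 F1758
G1 X42.06 Y117.78 F1758
M5
G00 X184.10 Y134.65
M3 S442
G1 X182.30 Y115.72 F1758
G1 X183.39 Y96.21 F1758
G1 X187.37 Y76.14 F1758
G1 X194.25 Y55.50 F1758
G1 X204.02 Y34.29 F1758
G1 X216.68 Y12.51 F1758
M5
G00 X83.42 Y181.88
M3 S816
G1 X94.12 Y179.93 F1103
G1 X104.38 Y170.06 F1103
G1 X114.39 Y156.52 F1103
G1 X124.34 Y143.54 F1103
G1 X134.41 Y135.36 F1103
G1 X144.81 Y136.21 F1103
M5
G00 X267.96 Y6.49
M3 S442
G1 X83.31 Y175.90 F1758
G1 X98.32 Y32.95 F1758
G1 X74.46 Y217.58 F1758
G1 X133.19 Y183.45 F1758
G1 X125.87 Y168.99 F1758
G1 X267.96 Y6.49 F1758
M5
G00 X233.20 Y54.95
M3 S442
G1 X229.62 Y70.04 F1758
G1 X207.31 Y93.16 F1758
G1 X174.94 Y119.04 F1758
G1 X141.19 Y142.42 F1758
G1 X114.73 Y158.02 F1758
G1 X104.24 Y160.57 F1758
M5
G00 X151.76 Y232.59
M3 S816
G1 X182.04 Y232.59 F1103
G1 X182.04 Y138.70 F1103
G1 X151.76 Y138.70 F1103
G1 X151.76 Y232.59 F1103
M5
G00 X0.00 Y0.00

1 u = 1 mm; y_m = 267.74 − y.

[1] `<polygon>` rectangle, #ff0000→score S442 F1758: (96.71,222.75) → (199.65,222.75) → (199.65,124.26) → (96.71,124.26) → (96.71,222.75) (closed)

[2] `<path>` open polyline, #ff00ff→cut S816 F1103: (18.29,88.61) → (74.59,20.21) → (71.41,234.82) → (72.00,89.30) → (208.48,53.63) → (22.14,18.12)

[3] `<path>` regular polygon, #ff0000→score S442 F1758: (42.06,117.78) → (158.49,190.34) → (163.11,53.23) → (42.06,117.78) (closed)

[4] `<path>` quadratic bezier, #ff0000→score S442 F1758: (184.10,134.65) → (182.30,115.72) → (183.39,96.21) → (187.37,76.14) → (194.25,55.50) → (204.02,34.29) → (216.68,12.51)

[5] `<path>` cubic bezier, #ff00ff→cut S816 F1103: (83.42,181.88) → (94.12,179.93) → (104.38,170.06) → (114.39,156.52) → (124.34,143.54) → (134.41,135.36) → (144.81,136.21)

[6] `<polygon>` closed polygon, #ff0000→score S442 F1758: (267.96,6.49) → (83.31,175.90) → (98.32,32.95) → (74.46,217.58) → (133.19,183.45) → (125.87,168.99) → (267.96,6.49) (closed)

[7] `<path>` cubic bezier, #ff0000→score S442 F1758: (233.20,54.95) → (229.62,70.04) → (207.31,93.16) → (174.94,119.04) → (141.19,142.42) → (114.73,158.02) → (104.24,160.57)

[8] `<rect>` rectangle, #ff00ff→cut S816 F1103: (151.76,232.59) → (182.04,232.59) → (182.04,138.70) → (151.76,138.70) → (151.76,232.59) (closed)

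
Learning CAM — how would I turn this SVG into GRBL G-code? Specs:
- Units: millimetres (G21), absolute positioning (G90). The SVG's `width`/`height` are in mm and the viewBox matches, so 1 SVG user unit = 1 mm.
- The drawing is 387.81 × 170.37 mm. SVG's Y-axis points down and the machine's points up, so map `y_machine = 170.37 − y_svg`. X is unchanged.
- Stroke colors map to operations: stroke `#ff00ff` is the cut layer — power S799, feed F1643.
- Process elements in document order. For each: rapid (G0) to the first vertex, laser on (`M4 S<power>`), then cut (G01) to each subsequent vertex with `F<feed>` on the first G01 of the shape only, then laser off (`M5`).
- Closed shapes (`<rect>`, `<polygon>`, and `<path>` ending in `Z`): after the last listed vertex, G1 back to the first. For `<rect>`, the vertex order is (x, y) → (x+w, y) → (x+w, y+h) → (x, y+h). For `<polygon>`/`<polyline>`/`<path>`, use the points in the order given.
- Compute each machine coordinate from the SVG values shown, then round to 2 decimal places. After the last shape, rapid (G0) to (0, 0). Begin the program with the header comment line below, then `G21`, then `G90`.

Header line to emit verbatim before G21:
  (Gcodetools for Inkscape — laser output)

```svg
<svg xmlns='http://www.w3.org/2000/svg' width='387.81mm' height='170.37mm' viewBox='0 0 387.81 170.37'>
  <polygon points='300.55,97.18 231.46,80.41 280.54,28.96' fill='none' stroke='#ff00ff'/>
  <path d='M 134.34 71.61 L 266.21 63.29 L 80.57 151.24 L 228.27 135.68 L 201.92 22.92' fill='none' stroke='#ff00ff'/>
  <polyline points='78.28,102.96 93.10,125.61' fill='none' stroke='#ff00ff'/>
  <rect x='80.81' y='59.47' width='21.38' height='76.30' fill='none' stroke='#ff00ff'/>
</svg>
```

1 u = 1 mm; y_m = 170.37 − y.

[1] `<polygon>` regular polygon, #ff00ff→cut S799 F1643: (300.55,73.19) → (231.46,89.96) → (280.54,141.41) → (300.55,73.19) (closed)

[2] `<path>` open polyline, #ff00ff→cut S799 F1643: (134.34,98.76) → (266.21,107.08) → (80.57,19.13) → (228.27,34.69) → (201.92,147.45)

[3] `<polyline>` line segment, #ff00ff→cut S799 F1643: (78.28,67.41) → (93.10,44.76)

[4] `<rect>` rectangle, #ff00ff→cut S799 F1643: (80.81,110.90) → (102.19,110.90) → (102.19,34.60) → (80.81,34.60) → (80.81,110.90) (closed)

(Gcodetools for Inkscape — laser output)
G21
G90
G0 X300.55 Y73.19
M4 S799
G01 X231.46 Y89.96 F1643
G01 X280.54 Y141.41
G01 X300.55 Y73.19
M5
G0 X134.34 Y98.76
M4 S799
G01 X266.21 Y107.08 F1643
G01 X80.57 Y19.13
G01 X228.27 Y34.69
G01 X201.92 Y147.45
M5
G0 X78.28 Y67.41
M4 S799
G01 X93.10 Y44.76 F1643
M5
G0 X80.81 Y110.90
M4 S799
G01 X102.19 Y110.90 F1643
G01 X102.19 Y34.60
G01 X80.81 Y34.60
G01 X80.81 Y110.90
M5
G0 X0.00 Y0.00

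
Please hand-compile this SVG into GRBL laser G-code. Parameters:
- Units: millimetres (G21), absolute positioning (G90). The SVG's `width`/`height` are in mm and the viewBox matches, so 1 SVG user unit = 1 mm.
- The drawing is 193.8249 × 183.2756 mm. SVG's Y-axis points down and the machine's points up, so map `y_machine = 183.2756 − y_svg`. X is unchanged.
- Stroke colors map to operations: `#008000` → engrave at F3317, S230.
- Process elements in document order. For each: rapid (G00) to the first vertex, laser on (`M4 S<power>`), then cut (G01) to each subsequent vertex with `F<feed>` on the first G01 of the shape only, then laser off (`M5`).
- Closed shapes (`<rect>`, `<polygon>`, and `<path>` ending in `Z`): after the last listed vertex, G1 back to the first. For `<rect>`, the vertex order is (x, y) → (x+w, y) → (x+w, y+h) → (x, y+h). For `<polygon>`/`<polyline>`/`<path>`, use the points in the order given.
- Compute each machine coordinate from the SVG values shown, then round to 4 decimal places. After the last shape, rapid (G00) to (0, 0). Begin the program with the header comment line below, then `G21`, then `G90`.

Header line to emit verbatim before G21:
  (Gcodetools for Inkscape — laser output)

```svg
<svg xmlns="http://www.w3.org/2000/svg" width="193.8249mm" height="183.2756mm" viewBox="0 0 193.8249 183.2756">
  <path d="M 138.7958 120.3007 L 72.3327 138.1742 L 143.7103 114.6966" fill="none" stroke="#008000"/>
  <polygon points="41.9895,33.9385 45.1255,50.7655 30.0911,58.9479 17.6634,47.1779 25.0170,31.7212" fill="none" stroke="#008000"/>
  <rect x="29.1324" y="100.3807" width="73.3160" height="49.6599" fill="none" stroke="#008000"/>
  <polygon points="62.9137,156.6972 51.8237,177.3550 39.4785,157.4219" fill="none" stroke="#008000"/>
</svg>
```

(Gcodetools for Inkscape — laser output)
G21
G90
G00 X138.7958 Y62.9749
M4 S230
G01 X72.3327 Y45.1014 F3317
G01 X143.7103 Y68.5790
M5
G00 X41.9895 Y149.3371
M4 S230
G01 X45.1255 Y132.5101 F3317
G01 X30.0911 Y124.3277
G01 X17.6634 Y136.0977
G01 X25.0170 Y151.5544
G01 X41.9895 Y149.3371
M5
G00 X29.1324 Y82.8949
M4 S230
G01 X102.4484 Y82.8949 F3317
G01 X102.4484 Y33.2350
G01 X29.1324 Y33.2350
G01 X29.1324 Y82.8949
M5
G00 X62.9137 Y26.5784
M4 S230
G01 X51.8237 Y5.9206 F3317
G01 X39.4785 Y25.8537
G01 X62.9137 Y26.5784
M5
G00 X0.0000 Y0.0000

viewBox `0 0 193.8249 183.2756` with mm width/height → 1 unit = 1 mm. Flip: y_m = 183.2756 − y_svg.

**Shape 1** — `<path>` open polyline, stroke `#008000` → engrave (S230, F3317). Machine vertices: (138.7958,62.9749) → (72.3327,45.1014) → (143.7103,68.5790). Open path.

**Shape 2** — `<polygon>` regular polygon, stroke `#008000` → engrave (S230, F3317). Machine vertices: (41.9895,149.3371) → (45.1255,132.5101) → (30.0911,124.3277) → (17.6634,136.0977) → (25.0170,151.5544) → (41.9895,149.3371). Closed: final G1 returns to the first vertex.

**Shape 3** — `<rect>` rectangle, stroke `#008000` → engrave (S230, F3317). Machine vertices: (29.1324,82.8949) → (102.4484,82.8949) → (102.4484,33.2350) → (29.1324,33.2350) → (29.1324,82.8949). Closed: final G1 returns to the first vertex.

**Shape 4** — `<polygon>` regular polygon, stroke `#008000` → engrave (S230, F3317). Machine vertices: (62.9137,26.5784) → (51.8237,5.9206) → (39.4785,25.8537) → (62.9137,26.5784). Closed: final G1 returns to the first vertex.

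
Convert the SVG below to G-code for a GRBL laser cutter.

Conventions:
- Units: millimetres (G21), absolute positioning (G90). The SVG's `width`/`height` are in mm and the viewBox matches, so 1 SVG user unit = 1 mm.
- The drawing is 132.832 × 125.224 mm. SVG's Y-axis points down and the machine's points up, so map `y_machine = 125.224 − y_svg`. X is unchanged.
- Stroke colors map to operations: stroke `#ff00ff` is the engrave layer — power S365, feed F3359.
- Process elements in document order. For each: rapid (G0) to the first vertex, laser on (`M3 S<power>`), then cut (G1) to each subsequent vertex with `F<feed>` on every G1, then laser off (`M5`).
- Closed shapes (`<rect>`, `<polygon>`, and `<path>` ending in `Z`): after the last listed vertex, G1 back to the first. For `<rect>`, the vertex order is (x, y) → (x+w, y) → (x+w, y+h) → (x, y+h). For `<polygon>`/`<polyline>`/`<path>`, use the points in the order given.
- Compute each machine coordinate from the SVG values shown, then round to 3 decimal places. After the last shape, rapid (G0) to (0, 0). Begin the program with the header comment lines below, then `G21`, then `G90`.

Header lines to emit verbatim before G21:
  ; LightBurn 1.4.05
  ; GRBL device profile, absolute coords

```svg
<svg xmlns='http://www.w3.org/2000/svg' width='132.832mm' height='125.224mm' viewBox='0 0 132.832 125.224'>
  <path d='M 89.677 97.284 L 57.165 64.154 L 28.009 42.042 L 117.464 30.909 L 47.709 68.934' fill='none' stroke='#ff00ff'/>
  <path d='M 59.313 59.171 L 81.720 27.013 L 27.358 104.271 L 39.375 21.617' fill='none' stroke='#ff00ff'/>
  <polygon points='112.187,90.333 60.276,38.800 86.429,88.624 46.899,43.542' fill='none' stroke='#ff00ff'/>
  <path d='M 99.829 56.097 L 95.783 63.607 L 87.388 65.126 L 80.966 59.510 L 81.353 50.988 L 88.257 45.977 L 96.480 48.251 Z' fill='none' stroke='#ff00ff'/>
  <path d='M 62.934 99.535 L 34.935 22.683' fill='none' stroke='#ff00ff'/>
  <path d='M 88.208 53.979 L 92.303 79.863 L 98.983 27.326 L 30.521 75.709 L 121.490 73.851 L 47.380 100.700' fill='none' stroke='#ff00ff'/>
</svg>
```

viewBox `0 0 132.832 125.224` with mm width/height → 1 unit = 1 mm. Flip: y_m = 125.224 − y_svg.

**Shape 1** — `<path>` open polyline, stroke `#ff00ff` → engrave (S365, F3359). Machine vertices: (89.677,27.940) → (57.165,61.070) → (28.009,83.182) → (117.464,94.315) → (47.709,56.290). Open path.

**Shape 2** — `<path>` open polyline, stroke `#ff00ff` → engrave (S365, F3359). Machine vertices: (59.313,66.053) → (81.720,98.211) → (27.358,20.953) → (39.375,103.607). Open path.

**Shape 3** — `<polygon>` closed polygon, stroke `#ff00ff` → engrave (S365, F3359). Machine vertices: (112.187,34.891) → (60.276,86.424) → (86.429,36.600) → (46.899,81.682) → (112.187,34.891). Closed: final G1 returns to the first vertex.

**Shape 4** — `<path>` regular polygon, stroke `#ff00ff` → engrave (S365, F3359). Machine vertices: (99.829,69.127) → (95.783,61.617) → (87.388,60.098) → (80.966,65.714) → (81.353,74.236) → (88.257,79.247) → (96.480,76.973) → (99.829,69.127). Closed: final G1 returns to the first vertex.

**Shape 5** — `<path>` line segment, stroke `#ff00ff` → engrave (S365, F3359). Machine vertices: (62.934,25.689) → (34.935,102.541). Open path.

**Shape 6** — `<path>` open polyline, stroke `#ff00ff` → engrave (S365, F3359). Machine vertices: (88.208,71.245) → (92.303,45.361) → (98.983,97.898) → (30.521,49.515) → (121.490,51.373) → (47.380,24.524). Open path.

; LightBurn 1.4.05
; GRBL device profile, absolute coords
G21
G90
G0 X89.677 Y27.940
M3 S365
G1 X57.165 Y61.070 F3359
G1 X28.009 Y83.182 F3359
G1 X117.464 Y94.315 F3359
G1 X47.709 Y56.290 F3359
M5
G0 X59.313 Y66.053
M3 S365
G1 X81.720 Y98.211 F3359
G1 X27.358 Y20.953 F3359
G1 X39.375 Y103.607 F3359
M5
G0 X112.187 Y34.891
M3 S365
G1 X60.276 Y86.424 F3359
G1 X86.429 Y36.600 F3359
G1 X46.899 Y81.682 F3359
G1 X112.187 Y34.891 F3359
M5
G0 X99.829 Y69.127
M3 S365
G1 X95.783 Y61.617 F3359
G1 X87.388 Y60.098 F3359
G1 X80.966 Y65.714 F3359
G1 X81.353 Y74.236 F3359
G1 X88.257 Y79.247 F3359
G1 X96.480 Y76.973 F3359
G1 X99.829 Y69.127 F3359
M5
G0 X62.934 Y25.689
M3 S365
G1 X34.935 Y102.541 F3359
M5
G0 X88.208 Y71.245
M3 S365
G1 X92.303 Y45.361 F3359
G1 X98.983 Y97.898 F3359
G1 X30.521 Y49.515 F3359
G1 X121.490 Y51.373 F3359
G1 X47.380 Y24.524 F3359
M5
G0 X0.000 Y0.000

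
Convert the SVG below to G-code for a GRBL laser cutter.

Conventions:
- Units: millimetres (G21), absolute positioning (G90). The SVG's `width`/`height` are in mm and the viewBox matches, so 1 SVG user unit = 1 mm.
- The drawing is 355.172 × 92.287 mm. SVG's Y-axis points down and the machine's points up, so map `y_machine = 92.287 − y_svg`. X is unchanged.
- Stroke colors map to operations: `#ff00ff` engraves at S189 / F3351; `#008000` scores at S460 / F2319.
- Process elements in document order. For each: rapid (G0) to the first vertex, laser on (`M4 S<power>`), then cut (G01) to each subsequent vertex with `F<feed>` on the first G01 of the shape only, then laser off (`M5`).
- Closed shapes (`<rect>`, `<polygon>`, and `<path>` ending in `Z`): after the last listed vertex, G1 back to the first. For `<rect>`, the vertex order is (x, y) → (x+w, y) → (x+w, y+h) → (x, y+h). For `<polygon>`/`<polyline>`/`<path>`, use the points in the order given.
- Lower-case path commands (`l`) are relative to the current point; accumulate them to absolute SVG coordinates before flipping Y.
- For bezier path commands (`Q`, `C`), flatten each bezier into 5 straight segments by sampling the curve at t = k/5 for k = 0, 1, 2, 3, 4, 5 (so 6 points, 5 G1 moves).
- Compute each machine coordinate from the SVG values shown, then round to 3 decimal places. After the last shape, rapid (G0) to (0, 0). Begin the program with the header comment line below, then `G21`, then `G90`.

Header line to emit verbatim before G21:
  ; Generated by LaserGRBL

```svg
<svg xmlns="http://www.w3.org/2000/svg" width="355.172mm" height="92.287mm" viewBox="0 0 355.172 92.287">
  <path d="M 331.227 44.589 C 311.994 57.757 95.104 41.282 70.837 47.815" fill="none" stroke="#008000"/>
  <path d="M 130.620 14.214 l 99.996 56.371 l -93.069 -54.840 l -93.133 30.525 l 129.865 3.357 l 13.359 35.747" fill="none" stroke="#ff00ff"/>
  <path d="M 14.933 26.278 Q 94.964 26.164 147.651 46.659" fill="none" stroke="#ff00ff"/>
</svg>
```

; Generated by LaserGRBL
G21
G90
G0 X331.227 Y47.698
M4 S460
G01 X299.091 Y42.933 F2319
G01 X238.250 Y42.755
G01 X167.439 Y44.637
G01 X105.390 Y46.052
G01 X70.837 Y44.472
M5
G0 X130.620 Y78.073
M4 S189
G01 X230.616 Y21.702 F3351
G01 X137.547 Y76.542
G01 X44.414 Y46.017
G01 X174.279 Y42.660
G01 X187.638 Y6.913
M5
G0 X14.933 Y66.009
M4 S189
G01 X45.852 Y65.230 F3351
G01 X74.583 Y62.803
G01 X101.126 Y58.727
G01 X125.482 Y53.002
G01 X147.651 Y45.628
M5
G0 X0.000 Y0.000

Since the viewBox matches the mm dimensions, user units are millimetres directly. The only transform is the Y-flip y_m = 92.287 − y_svg.

Shape 1 is a cubic bezier drawn with `<path>`. Its stroke #008000 means score at S460, F2319. After flipping Y the toolpath is (331.227,47.698) → (299.091,42.933) → (238.250,42.755) → (167.439,44.637) → (105.390,46.052) → (70.837,44.472).

Shape 2 is a open polyline drawn with `<path>`. Its stroke #ff00ff means engrave at S189, F3351. After flipping Y the toolpath is (130.620,78.073) → (230.616,21.702) → (137.547,76.542) → (44.414,46.017) → (174.279,42.660) → (187.638,6.913).

Shape 3 is a quadratic bezier drawn with `<path>`. Its stroke #ff00ff means engrave at S189, F3351. After flipping Y the toolpath is (14.933,66.009) → (45.852,65.230) → (74.583,62.803) → (101.126,58.727) → (125.482,53.002) → (147.651,45.628).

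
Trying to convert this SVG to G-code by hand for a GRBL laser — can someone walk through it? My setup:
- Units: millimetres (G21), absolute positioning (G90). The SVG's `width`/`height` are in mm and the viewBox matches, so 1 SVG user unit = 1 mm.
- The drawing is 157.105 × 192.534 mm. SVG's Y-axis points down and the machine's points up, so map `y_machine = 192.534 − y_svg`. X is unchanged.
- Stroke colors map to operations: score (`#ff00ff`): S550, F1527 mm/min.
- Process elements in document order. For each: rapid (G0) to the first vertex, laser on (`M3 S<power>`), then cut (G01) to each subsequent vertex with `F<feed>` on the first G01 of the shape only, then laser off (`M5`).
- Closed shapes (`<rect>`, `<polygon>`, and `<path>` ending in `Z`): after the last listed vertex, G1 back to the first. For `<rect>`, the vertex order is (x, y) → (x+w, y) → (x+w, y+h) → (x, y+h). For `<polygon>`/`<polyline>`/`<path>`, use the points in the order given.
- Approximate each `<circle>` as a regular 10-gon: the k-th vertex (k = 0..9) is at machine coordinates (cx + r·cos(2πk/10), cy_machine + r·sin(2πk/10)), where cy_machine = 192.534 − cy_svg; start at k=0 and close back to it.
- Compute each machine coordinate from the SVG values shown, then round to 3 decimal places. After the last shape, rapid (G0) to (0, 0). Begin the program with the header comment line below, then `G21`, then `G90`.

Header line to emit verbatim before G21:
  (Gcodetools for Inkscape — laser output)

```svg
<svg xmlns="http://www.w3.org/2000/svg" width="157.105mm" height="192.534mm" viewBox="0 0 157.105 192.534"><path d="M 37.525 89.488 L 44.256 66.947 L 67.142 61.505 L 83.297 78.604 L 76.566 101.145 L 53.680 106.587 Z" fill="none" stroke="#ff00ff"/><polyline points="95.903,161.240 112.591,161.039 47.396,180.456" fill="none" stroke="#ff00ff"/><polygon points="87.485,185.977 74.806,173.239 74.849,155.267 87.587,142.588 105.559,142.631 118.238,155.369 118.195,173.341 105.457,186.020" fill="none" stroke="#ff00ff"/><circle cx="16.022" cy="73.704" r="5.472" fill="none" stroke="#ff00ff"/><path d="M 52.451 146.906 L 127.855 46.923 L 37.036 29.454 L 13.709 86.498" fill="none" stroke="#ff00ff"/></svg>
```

(Gcodetools for Inkscape — laser output)
G21
G90
G0 X37.525 Y103.046
M3 S550
G01 X44.256 Y125.587 F1527
G01 X67.142 Y131.029
G01 X83.297 Y113.930
G01 X76.566 Y91.389
G01 X53.680 Y85.947
G01 X37.525 Y103.046
M5
G0 X95.903 Y31.294
M3 S550
G01 X112.591 Y31.495 F1527
G01 X47.396 Y12.078
M5
G0 X87.485 Y6.557
M3 S550
G01 X74.806 Y19.295 F1527
G01 X74.849 Y37.267
G01 X87.587 Y49.946
G01 X105.559 Y49.903
G01 X118.238 Y37.165
G01 X118.195 Y19.193
G01 X105.457 Y6.514
G01 X87.485 Y6.557
M5
G0 X21.494 Y118.830
M3 S550
G01 X20.449 Y122.046 F1527
G01 X17.713 Y124.034
G01 X14.331 Y124.034
G01 X11.595 Y122.046
G01 X10.550 Y118.830
G01 X11.595 Y115.614
G01 X14.331 Y113.626
G01 X17.713 Y113.626
G01 X20.449 Y115.614
G01 X21.494 Y118.830
M5
G0 X52.451 Y45.628
M3 S550
G01 X127.855 Y145.611 F1527
G01 X37.036 Y163.080
G01 X13.709 Y106.036
M5
G0 X0.000 Y0.000

viewBox `0 0 157.105 192.534` with mm width/height → 1 unit = 1 mm. Flip: y_m = 192.534 − y_svg.

**Shape 1** — `<path>` regular polygon, stroke `#ff00ff` → score (S550, F1527). Machine vertices: (37.525,103.046) → (44.256,125.587) → (67.142,131.029) → (83.297,113.930) → (76.566,91.389) → (53.680,85.947) → (37.525,103.046). Closed: final G1 returns to the first vertex.

**Shape 2** — `<polyline>` open polyline, stroke `#ff00ff` → score (S550, F1527). Machine vertices: (95.903,31.294) → (112.591,31.495) → (47.396,12.078). Open path.

**Shape 3** — `<polygon>` regular polygon, stroke `#ff00ff` → score (S550, F1527). Machine vertices: (87.485,6.557) → (74.806,19.295) → (74.849,37.267) → (87.587,49.946) → (105.559,49.903) → (118.238,37.165) → (118.195,19.193) → (105.457,6.514) → (87.485,6.557). Closed: final G1 returns to the first vertex.

**Shape 4** — `<circle>` circle, stroke `#ff00ff` → score (S550, F1527). Machine vertices: (21.494,118.830) → (20.449,122.046) → (17.713,124.034) → (14.331,124.034) → (11.595,122.046) → (10.550,118.830) → (11.595,115.614) → (14.331,113.626) → (17.713,113.626) → (20.449,115.614) → (21.494,118.830). Closed: final G1 returns to the first vertex.

**Shape 5** — `<path>` open polyline, stroke `#ff00ff` → score (S550, F1527). Machine vertices: (52.451,45.628) → (127.855,145.611) → (37.036,163.080) → (13.709,106.036). Open path.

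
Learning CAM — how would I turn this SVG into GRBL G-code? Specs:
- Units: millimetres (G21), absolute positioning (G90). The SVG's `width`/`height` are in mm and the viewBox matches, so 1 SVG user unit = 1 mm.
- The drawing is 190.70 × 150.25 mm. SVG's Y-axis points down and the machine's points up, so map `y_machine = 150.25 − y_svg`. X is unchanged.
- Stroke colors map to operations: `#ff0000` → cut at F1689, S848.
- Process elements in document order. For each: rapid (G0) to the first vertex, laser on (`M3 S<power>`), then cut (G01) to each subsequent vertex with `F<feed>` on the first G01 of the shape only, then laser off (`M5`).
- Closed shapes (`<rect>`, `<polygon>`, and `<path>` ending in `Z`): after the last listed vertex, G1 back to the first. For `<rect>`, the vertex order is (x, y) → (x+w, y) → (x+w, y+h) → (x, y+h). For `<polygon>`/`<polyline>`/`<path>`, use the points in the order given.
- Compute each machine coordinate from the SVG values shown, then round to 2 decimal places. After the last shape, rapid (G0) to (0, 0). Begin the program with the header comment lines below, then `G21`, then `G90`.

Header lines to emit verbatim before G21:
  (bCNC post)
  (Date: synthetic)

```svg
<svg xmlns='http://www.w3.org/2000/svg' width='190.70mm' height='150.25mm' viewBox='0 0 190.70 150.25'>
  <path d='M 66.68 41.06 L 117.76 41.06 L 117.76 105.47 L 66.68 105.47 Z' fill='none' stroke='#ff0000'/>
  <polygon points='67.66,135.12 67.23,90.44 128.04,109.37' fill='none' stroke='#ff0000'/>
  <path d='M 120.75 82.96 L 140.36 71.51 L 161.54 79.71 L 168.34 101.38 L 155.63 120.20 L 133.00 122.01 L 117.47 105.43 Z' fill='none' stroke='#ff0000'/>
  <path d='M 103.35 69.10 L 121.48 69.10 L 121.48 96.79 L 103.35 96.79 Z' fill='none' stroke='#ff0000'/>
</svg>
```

(bCNC post)
(Date: synthetic)
G21
G90
G0 X66.68 Y109.19
M3 S848
G01 X117.76 Y109.19 F1689
G01 X117.76 Y44.78
G01 X66.68 Y44.78
G01 X66.68 Y109.19
M5
G0 X67.66 Y15.13
M3 S848
G01 X67.23 Y59.81 F1689
G01 X128.04 Y40.88
G01 X67.66 Y15.13
M5
G0 X120.75 Y67.29
M3 S848
G01 X140.36 Y78.74 F1689
G01 X161.54 Y70.54
G01 X168.34 Y48.87
G01 X155.63 Y30.05
G01 X133.00 Y28.24
G01 X117.47 Y44.82
G01 X120.75 Y67.29
M5
G0 X103.35 Y81.15
M3 S848
G01 X121.48 Y81.15 F1689
G01 X121.48 Y53.46
G01 X103.35 Y53.46
G01 X103.35 Y81.15
M5
G0 X0.00 Y0.00

viewBox `0 0 190.70 150.25` with mm width/height → 1 unit = 1 mm. Flip: y_m = 150.25 − y_svg.

**Shape 1** — `<path>` rectangle, stroke `#ff0000` → cut (S848, F1689). Machine vertices: (66.68,109.19) → (117.76,109.19) → (117.76,44.78) → (66.68,44.78) → (66.68,109.19). Closed: final G1 returns to the first vertex.

**Shape 2** — `<polygon>` closed polygon, stroke `#ff0000` → cut (S848, F1689). Machine vertices: (67.66,15.13) → (67.23,59.81) → (128.04,40.88) → (67.66,15.13). Closed: final G1 returns to the first vertex.

**Shape 3** — `<path>` regular polygon, stroke `#ff0000` → cut (S848, F1689). Machine vertices: (120.75,67.29) → (140.36,78.74) → (161.54,70.54) → (168.34,48.87) → (155.63,30.05) → (133.00,28.24) → (117.47,44.82) → (120.75,67.29). Closed: final G1 returns to the first vertex.

**Shape 4** — `<path>` rectangle, stroke `#ff0000` → cut (S848, F1689). Machine vertices: (103.35,81.15) → (121.48,81.15) → (121.48,53.46) → (103.35,53.46) → (103.35,81.15). Closed: final G1 returns to the first vertex.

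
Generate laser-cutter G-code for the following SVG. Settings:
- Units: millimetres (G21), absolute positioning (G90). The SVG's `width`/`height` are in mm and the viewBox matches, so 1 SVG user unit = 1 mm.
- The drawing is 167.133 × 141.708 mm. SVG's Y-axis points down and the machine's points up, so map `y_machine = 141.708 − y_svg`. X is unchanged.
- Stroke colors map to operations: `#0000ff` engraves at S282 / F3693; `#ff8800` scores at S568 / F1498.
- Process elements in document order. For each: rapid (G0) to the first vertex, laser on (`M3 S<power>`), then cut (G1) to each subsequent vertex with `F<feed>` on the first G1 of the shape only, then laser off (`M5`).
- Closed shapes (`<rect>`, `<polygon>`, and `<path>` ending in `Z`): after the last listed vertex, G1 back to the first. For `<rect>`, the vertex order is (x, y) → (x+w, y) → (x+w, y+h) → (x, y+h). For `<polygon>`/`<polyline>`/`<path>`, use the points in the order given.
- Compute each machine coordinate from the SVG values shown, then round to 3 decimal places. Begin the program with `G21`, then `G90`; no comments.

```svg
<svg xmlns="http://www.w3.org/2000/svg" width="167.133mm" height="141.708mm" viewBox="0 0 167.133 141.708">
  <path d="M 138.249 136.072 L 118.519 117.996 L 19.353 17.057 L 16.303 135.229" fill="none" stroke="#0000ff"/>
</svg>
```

1 u = 1 mm; y_m = 141.708 − y.

[1] `<path>` open polyline, #0000ff→engrave S282 F3693: (138.249,5.636) → (118.519,23.712) → (19.353,124.651) → (16.303,6.479)

G21
G90
G0 X138.249 Y5.636
M3 S282
G1 X118.519 Y23.712 F3693
G1 X19.353 Y124.651
G1 X16.303 Y6.479
M5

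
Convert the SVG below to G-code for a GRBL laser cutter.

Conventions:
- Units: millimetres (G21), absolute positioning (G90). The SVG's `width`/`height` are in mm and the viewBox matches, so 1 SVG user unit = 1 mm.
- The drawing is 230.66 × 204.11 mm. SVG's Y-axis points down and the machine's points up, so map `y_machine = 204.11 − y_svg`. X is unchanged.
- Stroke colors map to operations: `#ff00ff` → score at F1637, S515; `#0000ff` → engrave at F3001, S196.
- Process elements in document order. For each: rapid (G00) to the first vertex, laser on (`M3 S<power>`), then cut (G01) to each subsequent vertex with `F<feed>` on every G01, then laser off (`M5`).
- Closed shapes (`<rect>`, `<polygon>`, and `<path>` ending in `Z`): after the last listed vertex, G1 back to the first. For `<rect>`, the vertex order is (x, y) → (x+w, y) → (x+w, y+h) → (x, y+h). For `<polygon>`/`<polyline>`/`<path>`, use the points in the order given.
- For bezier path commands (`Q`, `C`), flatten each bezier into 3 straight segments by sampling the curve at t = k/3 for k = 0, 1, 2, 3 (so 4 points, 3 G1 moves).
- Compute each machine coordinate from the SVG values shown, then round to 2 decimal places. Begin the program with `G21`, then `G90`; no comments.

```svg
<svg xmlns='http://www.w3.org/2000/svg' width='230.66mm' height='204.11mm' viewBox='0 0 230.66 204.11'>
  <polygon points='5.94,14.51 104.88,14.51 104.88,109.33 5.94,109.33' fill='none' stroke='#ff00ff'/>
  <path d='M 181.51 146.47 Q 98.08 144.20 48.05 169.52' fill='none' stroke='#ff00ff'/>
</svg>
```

G21
G90
G00 X5.94 Y189.60
M3 S515
G01 X104.88 Y189.60 F1637
G01 X104.88 Y94.78 F1637
G01 X5.94 Y94.78 F1637
G01 X5.94 Y189.60 F1637
M5
G00 X181.51 Y57.64
M3 S515
G01 X129.60 Y56.09 F1637
G01 X85.11 Y48.40 F1637
G01 X48.05 Y34.59 F1637
M5

Since the viewBox matches the mm dimensions, user units are millimetres directly. The only transform is the Y-flip y_m = 204.11 − y_svg.

Shape 1 is a rectangle drawn with `<polygon>`. Its stroke #ff00ff means score at S515, F1637. After flipping Y the toolpath is (5.94,189.60) → (104.88,189.60) → (104.88,94.78) → (5.94,94.78) → (5.94,189.60), returning to the start.

Shape 2 is a quadratic bezier drawn with `<path>`. Its stroke #ff00ff means score at S515, F1637. After flipping Y the toolpath is (181.51,57.64) → (129.60,56.09) → (85.11,48.40) → (48.05,34.59).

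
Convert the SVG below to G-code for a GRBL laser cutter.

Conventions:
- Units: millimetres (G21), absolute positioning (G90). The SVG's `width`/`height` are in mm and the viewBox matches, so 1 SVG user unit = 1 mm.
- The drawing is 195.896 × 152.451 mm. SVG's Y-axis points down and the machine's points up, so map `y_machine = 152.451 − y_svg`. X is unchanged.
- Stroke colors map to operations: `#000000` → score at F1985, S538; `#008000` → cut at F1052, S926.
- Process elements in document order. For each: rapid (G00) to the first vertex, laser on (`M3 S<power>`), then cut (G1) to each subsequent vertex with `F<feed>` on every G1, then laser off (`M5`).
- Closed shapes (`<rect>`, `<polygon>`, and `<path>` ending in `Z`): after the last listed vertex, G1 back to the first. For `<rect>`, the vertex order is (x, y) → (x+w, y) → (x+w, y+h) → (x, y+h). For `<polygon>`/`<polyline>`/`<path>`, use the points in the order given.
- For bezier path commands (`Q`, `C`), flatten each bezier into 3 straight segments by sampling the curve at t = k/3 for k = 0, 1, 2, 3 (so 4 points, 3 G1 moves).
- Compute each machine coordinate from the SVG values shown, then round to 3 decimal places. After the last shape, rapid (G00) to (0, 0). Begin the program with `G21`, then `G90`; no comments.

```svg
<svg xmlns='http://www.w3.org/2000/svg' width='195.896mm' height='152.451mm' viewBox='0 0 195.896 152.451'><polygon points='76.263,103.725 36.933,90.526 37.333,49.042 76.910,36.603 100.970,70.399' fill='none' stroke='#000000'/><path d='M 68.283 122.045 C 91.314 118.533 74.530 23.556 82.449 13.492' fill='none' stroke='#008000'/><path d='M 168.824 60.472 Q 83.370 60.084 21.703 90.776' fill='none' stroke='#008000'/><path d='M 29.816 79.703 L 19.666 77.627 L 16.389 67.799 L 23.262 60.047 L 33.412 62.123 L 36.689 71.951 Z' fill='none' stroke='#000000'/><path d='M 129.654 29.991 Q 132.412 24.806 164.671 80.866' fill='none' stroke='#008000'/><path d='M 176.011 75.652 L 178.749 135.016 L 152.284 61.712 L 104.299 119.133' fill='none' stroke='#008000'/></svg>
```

G21
G90
G00 X76.263 Y48.726
M3 S538
G1 X36.933 Y61.925 F1985
G1 X37.333 Y103.409 F1985
G1 X76.910 Y115.848 F1985
G1 X100.970 Y82.052 F1985
G1 X76.263 Y48.726 F1985
M5
G00 X68.283 Y30.406
M3 S926
G1 X80.432 Y57.874 F1052
G1 X80.375 Y107.123 F1052
G1 X82.449 Y138.959 F1052
M5
G00 X168.824 Y91.979
M3 S926
G1 X114.498 Y88.784 F1052
G1 X65.457 Y78.683 F1052
G1 X21.703 Y61.675 F1052
M5
G00 X29.816 Y72.748
M3 S538
G1 X19.666 Y74.824 F1985
G1 X16.389 Y84.652 F1985
G1 X23.262 Y92.404 F1985
G1 X33.412 Y90.328 F1985
G1 X36.689 Y80.500 F1985
G1 X29.816 Y72.748 F1985
M5
G00 X129.654 Y122.460
M3 S926
G1 X134.771 Y119.112 F1052
G1 X146.443 Y102.153 F1052
G1 X164.671 Y71.585 F1052
M5
G00 X176.011 Y76.799
M3 S926
G1 X178.749 Y17.435 F1052
G1 X152.284 Y90.739 F1052
G1 X104.299 Y33.318 F1052
M5
G00 X0.000 Y0.000

viewBox `0 0 195.896 152.451` with mm width/height → 1 unit = 1 mm. Flip: y_m = 152.451 − y_svg.

**Shape 1** — `<polygon>` regular polygon, stroke `#000000` → score (S538, F1985). Machine vertices: (76.263,48.726) → (36.933,61.925) → (37.333,103.409) → (76.910,115.848) → (100.970,82.052) → (76.263,48.726). Closed: final G1 returns to the first vertex.

**Shape 2** — `<path>` cubic bezier, stroke `#008000` → cut (S926, F1052). Control points (SVG): P0=(68.283,122.045), P1=(91.314,118.533), P2=(74.530,23.556), P3=(82.449,13.492); sampled at t=k/3. Machine vertices: (68.283,30.406) → (80.432,57.874) → (80.375,107.123) → (82.449,138.959). Open path.

**Shape 3** — `<path>` quadratic bezier, stroke `#008000` → cut (S926, F1052). Control points (SVG): P0=(168.824,60.472), P1=(83.370,60.084), P2=(21.703,90.776); sampled at t=k/3. Machine vertices: (168.824,91.979) → (114.498,88.784) → (65.457,78.683) → (21.703,61.675). Open path.

**Shape 4** — `<path>` regular polygon, stroke `#000000` → score (S538, F1985). Machine vertices: (29.816,72.748) → (19.666,74.824) → (16.389,84.652) → (23.262,92.404) → (33.412,90.328) → (36.689,80.500) → (29.816,72.748). Closed: final G1 returns to the first vertex.

**Shape 5** — `<path>` quadratic bezier, stroke `#008000` → cut (S926, F1052). Control points (SVG): P0=(129.654,29.991), P1=(132.412,24.806), P2=(164.671,80.866); sampled at t=k/3. Machine vertices: (129.654,122.460) → (134.771,119.112) → (146.443,102.153) → (164.671,71.585). Open path.

**Shape 6** — `<path>` open polyline, stroke `#008000` → cut (S926, F1052). Machine vertices: (176.011,76.799) → (178.749,17.435) → (152.284,90.739) → (104.299,33.318). Open path.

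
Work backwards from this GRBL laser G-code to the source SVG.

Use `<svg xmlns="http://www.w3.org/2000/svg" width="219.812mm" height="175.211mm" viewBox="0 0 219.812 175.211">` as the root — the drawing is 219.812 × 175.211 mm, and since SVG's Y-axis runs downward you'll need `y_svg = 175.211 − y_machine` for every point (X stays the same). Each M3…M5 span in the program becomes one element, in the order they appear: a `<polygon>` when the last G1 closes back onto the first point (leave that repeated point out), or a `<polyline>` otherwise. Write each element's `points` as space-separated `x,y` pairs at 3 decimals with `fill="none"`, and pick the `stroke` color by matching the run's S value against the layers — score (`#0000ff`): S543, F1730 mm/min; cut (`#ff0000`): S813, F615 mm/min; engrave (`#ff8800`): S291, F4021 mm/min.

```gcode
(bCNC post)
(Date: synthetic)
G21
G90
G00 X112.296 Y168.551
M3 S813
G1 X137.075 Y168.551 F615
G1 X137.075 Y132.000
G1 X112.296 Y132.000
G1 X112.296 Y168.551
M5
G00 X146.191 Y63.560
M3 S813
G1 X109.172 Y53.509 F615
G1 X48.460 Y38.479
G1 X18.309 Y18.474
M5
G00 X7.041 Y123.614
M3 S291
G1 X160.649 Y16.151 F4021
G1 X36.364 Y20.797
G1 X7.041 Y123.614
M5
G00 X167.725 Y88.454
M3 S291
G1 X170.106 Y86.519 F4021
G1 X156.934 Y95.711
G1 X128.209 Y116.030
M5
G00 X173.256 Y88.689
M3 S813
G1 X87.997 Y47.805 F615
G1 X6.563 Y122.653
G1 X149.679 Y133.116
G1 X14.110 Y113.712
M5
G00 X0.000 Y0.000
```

y_svg = 175.211 − y_m.

[1] S813→`#ff0000` (cut); closed run; points: 112.296,6.660 137.075,6.660 137.075,43.211 112.296,43.211

[2] S813→`#ff0000` (cut); open run; points: 146.191,111.651 109.172,121.702 48.460,136.732 18.309,156.737

[3] S291→`#ff8800` (engrave); closed run; points: 7.041,51.597 160.649,159.060 36.364,154.414

[4] S291→`#ff8800` (engrave); open run; points: 167.725,86.757 170.106,88.692 156.934,79.500 128.209,59.181

[5] S813→`#ff0000` (cut); open run; points: 173.256,86.522 87.997,127.406 6.563,52.558 149.679,42.095 14.110,61.499

<svg xmlns="http://www.w3.org/2000/svg" width="219.812mm" height="175.211mm" viewBox="0 0 219.812 175.211">
  <polygon points="112.296,6.660 137.075,6.660 137.075,43.211 112.296,43.211" fill="none" stroke="#ff0000"/>
  <polyline points="146.191,111.651 109.172,121.702 48.460,136.732 18.309,156.737" fill="none" stroke="#ff0000"/>
  <polygon points="7.041,51.597 160.649,159.060 36.364,154.414" fill="none" stroke="#ff8800"/>
  <polyline points="167.725,86.757 170.106,88.692 156.934,79.500 128.209,59.181" fill="none" stroke="#ff8800"/>
  <polyline points="173.256,86.522 87.997,127.406 6.563,52.558 149.679,42.095 14.110,61.499" fill="none" stroke="#ff0000"/>
</svg>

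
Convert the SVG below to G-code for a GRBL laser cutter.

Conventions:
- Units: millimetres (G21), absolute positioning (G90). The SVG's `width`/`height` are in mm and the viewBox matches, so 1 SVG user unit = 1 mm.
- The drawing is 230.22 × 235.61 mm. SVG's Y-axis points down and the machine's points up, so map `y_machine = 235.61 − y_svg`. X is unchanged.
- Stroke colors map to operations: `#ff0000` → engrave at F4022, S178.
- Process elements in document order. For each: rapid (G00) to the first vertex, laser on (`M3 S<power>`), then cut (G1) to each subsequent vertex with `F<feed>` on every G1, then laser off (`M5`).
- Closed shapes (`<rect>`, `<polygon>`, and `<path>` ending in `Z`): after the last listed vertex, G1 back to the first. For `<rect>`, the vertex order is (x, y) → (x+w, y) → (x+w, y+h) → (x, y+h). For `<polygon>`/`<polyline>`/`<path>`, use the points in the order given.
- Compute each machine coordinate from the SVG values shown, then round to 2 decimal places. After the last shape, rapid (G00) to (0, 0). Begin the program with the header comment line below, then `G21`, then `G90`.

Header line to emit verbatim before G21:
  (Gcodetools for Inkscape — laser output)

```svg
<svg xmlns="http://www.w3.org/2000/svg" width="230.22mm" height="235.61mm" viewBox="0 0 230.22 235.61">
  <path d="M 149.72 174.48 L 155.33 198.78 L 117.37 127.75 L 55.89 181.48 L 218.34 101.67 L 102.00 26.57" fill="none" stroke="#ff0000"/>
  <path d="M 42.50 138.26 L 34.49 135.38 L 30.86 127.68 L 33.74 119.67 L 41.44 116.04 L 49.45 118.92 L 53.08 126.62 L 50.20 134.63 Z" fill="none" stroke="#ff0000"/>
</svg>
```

1 u = 1 mm; y_m = 235.61 − y.

[1] `<path>` open polyline, #ff0000→engrave S178 F4022: (149.72,61.13) → (155.33,36.83) → (117.37,107.86) → (55.89,54.13) → (218.34,133.94) → (102.00,209.04)

[2] `<path>` regular polygon, #ff0000→engrave S178 F4022: (42.50,97.35) → (34.49,100.23) → (30.86,107.93) → (33.74,115.94) → (41.44,119.57) → (49.45,116.69) → (53.08,108.99) → (50.20,100.98) → (42.50,97.35) (closed)

(Gcodetools for Inkscape — laser output)
G21
G90
G00 X149.72 Y61.13
M3 S178
G1 X155.33 Y36.83 F4022
G1 X117.37 Y107.86 F4022
G1 X55.89 Y54.13 F4022
G1 X218.34 Y133.94 F4022
G1 X102.00 Y209.04 F4022
M5
G00 X42.50 Y97.35
M3 S178
G1 X34.49 Y100.23 F4022
G1 X30.86 Y107.93 F4022
G1 X33.74 Y115.94 F4022
G1 X41.44 Y119.57 F4022
G1 X49.45 Y116.69 F4022
G1 X53.08 Y108.99 F4022
G1 X50.20 Y100.98 F4022
G1 X42.50 Y97.35 F4022
M5
G00 X0.00 Y0.00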